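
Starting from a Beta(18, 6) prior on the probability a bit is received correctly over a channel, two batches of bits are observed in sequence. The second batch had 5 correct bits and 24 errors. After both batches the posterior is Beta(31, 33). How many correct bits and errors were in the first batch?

8 correct bits and 3 errors

Because Beta–binomial updating is additive in the counts, the combined data contributed (α_post−α_prior, β_post−β_prior) successes and failures.
Total across both batches: 31−18=13 correct bits, 33−6=27 errors.
Subtract the second batch: 13−5=8 correct bits and 27−24=3 errors.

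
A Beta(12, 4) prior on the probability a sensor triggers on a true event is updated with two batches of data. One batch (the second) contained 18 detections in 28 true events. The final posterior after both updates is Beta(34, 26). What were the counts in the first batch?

4 detections and 12 misses

Because Beta–binomial updating is additive in the counts, the combined data contributed (α_post−α_prior, β_post−β_prior) successes and failures.
Total across both batches: 34−12=22 detections, 26−4=22 misses.
Subtract the second batch: 22−18=4 detections and 22−10=12 misses.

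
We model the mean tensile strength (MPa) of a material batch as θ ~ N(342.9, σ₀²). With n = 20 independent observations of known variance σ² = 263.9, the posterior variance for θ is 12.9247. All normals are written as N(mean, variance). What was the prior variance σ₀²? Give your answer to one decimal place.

σ₀² = 630.9

For the Normal–Normal model with known σ², precisions add: τ_n = τ₀ + n/σ².
So 1/σ₀² = 1/12.9247 − 20/263.9 = 0.077371 − 0.075786 = 0.001585.
Hence σ₀² = 1/0.001585 ≈ 630.9.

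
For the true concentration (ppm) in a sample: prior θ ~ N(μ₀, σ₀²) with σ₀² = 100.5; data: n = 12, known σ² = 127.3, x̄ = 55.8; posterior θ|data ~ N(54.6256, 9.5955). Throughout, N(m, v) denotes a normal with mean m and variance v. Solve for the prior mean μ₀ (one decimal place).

μ₀ = 43.5

With known observation variance, the Normal–Normal posterior has precision τ_n = τ₀ + n/σ² and mean μ_n = (τ₀μ₀ + (n/σ²)x̄)/τ_n.
Here τ₀ = 1/100.5 = 0.009950 and τ_data = 12/127.3 = 0.094266, so τ_n = 0.104216.
Rearranging for μ₀: μ₀ = (μ_n·τ_n − τ_data·x̄)/τ₀ = (54.6256·0.104216 − 0.094266·55.8) / 0.009950 = 0.432819/0.009950 ≈ 43.5.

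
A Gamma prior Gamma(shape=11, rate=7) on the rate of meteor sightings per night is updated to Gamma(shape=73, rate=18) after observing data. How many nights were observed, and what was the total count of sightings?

n = 11 nights with total 62 sightings

A Gamma(α, β) prior (rate parametrization) on a Poisson rate with n observations summing to S gives posterior Gamma(α+S, β+n).
Matching: Σxᵢ = 73 − 11 = 62 and n = 18 − 7 = 11.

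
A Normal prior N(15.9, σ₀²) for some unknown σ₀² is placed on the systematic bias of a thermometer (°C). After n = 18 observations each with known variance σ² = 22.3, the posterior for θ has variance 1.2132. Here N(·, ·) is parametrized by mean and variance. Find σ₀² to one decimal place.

σ₀² = 58.5

For the Normal–Normal model with known σ², precisions add: τ_n = τ₀ + n/σ².
So 1/σ₀² = 1/1.2132 − 18/22.3 = 0.824266 − 0.807175 = 0.017091.
Hence σ₀² = 1/0.017091 ≈ 58.5.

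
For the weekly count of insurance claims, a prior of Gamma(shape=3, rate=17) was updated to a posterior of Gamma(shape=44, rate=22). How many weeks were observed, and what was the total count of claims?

Gamma–Poisson conjugacy: posterior shape = α + Σxᵢ, posterior rate = β + n.
Matching: Σxᵢ = 44 − 3 = 41 and n = 22 − 17 = 5.

n = 5 weeks with total 41 claims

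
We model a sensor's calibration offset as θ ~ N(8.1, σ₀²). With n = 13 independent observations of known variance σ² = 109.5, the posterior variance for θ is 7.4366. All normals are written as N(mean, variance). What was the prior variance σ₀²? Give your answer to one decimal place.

For the Normal–Normal model with known σ², precisions add: τ_n = τ₀ + n/σ².
So 1/σ₀² = 1/7.4366 − 13/109.5 = 0.134470 − 0.118721 = 0.015749.
Hence σ₀² = 1/0.015749 ≈ 63.5.

σ₀² = 63.5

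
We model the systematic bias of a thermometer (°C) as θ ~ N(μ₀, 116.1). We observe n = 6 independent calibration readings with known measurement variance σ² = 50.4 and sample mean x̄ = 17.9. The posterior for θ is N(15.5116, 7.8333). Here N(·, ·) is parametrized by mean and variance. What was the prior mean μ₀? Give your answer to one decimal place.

μ₀ = -17.5

With known observation variance, the Normal–Normal posterior has precision τ_n = τ₀ + n/σ² and mean μ_n = (τ₀μ₀ + (n/σ²)x̄)/τ_n.
Here τ₀ = 1/116.1 = 0.008613 and τ_data = 6/50.4 = 0.119048, so τ_n = 0.127661.
Rearranging for μ₀: μ₀ = (μ_n·τ_n − τ_data·x̄)/τ₀ = (15.5116·0.127661 − 0.119048·17.9) / 0.008613 = -0.150733/0.008613 ≈ -17.5.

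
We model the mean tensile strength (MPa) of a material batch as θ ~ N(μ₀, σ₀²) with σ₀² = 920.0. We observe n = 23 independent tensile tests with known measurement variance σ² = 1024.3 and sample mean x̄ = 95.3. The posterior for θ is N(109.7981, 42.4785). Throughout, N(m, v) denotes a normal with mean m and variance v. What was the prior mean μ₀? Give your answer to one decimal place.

The posterior mean is a precision-weighted average: μ_n = (τ₀μ₀ + τ_data·x̄)/(τ₀+τ_data), with τ₀=1/σ₀² and τ_data=n/σ².
Here τ₀ = 1/920.0 = 0.001087 and τ_data = 23/1024.3 = 0.022454, so τ_n = 0.023541.
Rearranging for μ₀: μ₀ = (μ_n·τ_n − τ_data·x̄)/τ₀ = (109.7981·0.023541 − 0.022454·95.3) / 0.001087 = 0.444891/0.001087 ≈ 409.3.

μ₀ = 409.3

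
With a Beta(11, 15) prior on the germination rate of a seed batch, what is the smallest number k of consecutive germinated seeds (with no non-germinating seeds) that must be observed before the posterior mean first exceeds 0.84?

After k germinated seeds and 0 non-germinating seeds the posterior is Beta(11+k, 15), with mean (11+k)/(11+15+k).
Set (11+k)/(26+k) > 0.84 and solve: k > (0.84·26 − 11)/(1 − 0.84) = 67.750.
The smallest integer exceeding 67.750 is 68.

k = 68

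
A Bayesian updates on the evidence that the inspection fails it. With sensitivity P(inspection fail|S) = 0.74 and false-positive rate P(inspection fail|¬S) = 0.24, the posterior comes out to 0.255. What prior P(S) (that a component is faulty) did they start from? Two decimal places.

P(S) = 0.10

In odds form, posterior odds = prior odds × likelihood ratio, so prior odds = posterior odds ÷ LR.
Posterior odds = 0.255/(1−0.255) = 0.3423. LR = 0.74/0.24 = 3.0833.
Prior odds = 0.3423/3.0833 = 0.1110, so P(S) = 0.1110/(1+0.1110) ≈ 0.10.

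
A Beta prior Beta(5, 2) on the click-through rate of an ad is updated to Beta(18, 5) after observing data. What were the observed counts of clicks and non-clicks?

13 clicks and 3 non-clicks

A Beta(a, b) prior with s successes and f failures in binomial data gives a Beta(a+s, b+f) posterior.
So s = 18 − 5 = 13 and f = 5 − 2 = 3.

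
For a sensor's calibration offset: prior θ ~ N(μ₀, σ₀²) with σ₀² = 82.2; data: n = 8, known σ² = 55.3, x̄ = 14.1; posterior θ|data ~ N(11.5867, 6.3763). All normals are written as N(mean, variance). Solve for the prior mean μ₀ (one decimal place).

The posterior mean is a precision-weighted average: μ_n = (τ₀μ₀ + τ_data·x̄)/(τ₀+τ_data), with τ₀=1/σ₀² and τ_data=n/σ².
Here τ₀ = 1/82.2 = 0.012165 and τ_data = 8/55.3 = 0.144665, so τ_n = 0.156830.
Rearranging for μ₀: μ₀ = (μ_n·τ_n − τ_data·x̄)/τ₀ = (11.5867·0.156830 − 0.144665·14.1) / 0.012165 = -0.222634/0.012165 ≈ -18.3.

μ₀ = -18.3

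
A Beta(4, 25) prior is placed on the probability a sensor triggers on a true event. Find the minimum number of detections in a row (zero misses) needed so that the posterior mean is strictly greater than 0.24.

After k detections and 0 misses the posterior is Beta(4+k, 25), with mean (4+k)/(4+25+k).
Set (4+k)/(29+k) > 0.24 and solve: k > (0.24·29 − 4)/(1 − 0.24) = 3.895.
The smallest integer exceeding 3.895 is 4, and checking k=4: (8)/(33) = 0.2424 > 0.24.

k = 4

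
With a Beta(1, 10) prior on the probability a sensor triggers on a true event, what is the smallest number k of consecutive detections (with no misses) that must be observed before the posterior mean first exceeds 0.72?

k = 25

After k detections and 0 misses the posterior is Beta(1+k, 10), with mean (1+k)/(1+10+k).
Set (1+k)/(11+k) > 0.72 and solve: k > (0.72·11 − 1)/(1 − 0.72) = 24.714.
The smallest integer exceeding 24.714 is 25.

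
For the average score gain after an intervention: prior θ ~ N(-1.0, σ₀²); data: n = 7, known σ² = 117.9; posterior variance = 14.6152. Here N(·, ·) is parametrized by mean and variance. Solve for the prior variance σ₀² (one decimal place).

σ₀² = 110.5

For the Normal–Normal model with known σ², precisions add: τ_n = τ₀ + n/σ².
So 1/σ₀² = 1/14.6152 − 7/117.9 = 0.068422 − 0.059372 = 0.009050.
Hence σ₀² = 1/0.009050 ≈ 110.5.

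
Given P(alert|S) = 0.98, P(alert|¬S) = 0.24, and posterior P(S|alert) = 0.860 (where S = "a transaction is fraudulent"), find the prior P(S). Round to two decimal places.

P(S) = 0.60

In odds form, posterior odds = prior odds × likelihood ratio, so prior odds = posterior odds ÷ LR.
Posterior odds = 0.860/(1−0.860) = 6.1429. LR = 0.98/0.24 = 4.0833.
Prior odds = 6.1429/4.0833 = 1.5044, so P(S) = 1.5044/(1+1.5044) ≈ 0.60.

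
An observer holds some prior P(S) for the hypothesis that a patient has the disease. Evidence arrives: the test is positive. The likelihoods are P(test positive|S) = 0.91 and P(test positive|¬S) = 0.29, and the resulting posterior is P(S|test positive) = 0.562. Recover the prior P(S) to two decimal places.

Bayes' rule in odds form gives O(S|E) = O(S)·[P(E|S)/P(E|¬S)], hence O(S) = O(S|E)/LR.
Posterior odds = 0.562/(1−0.562) = 1.2831. LR = 0.91/0.29 = 3.1379.
Prior odds = 1.2831/3.1379 = 0.4089, so P(S) = 0.4089/(1+0.4089) ≈ 0.29.

P(S) = 0.29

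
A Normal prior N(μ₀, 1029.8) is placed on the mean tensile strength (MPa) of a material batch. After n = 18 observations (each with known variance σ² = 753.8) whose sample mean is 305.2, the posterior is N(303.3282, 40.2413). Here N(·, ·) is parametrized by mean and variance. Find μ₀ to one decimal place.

μ₀ = 257.3

With known observation variance, the Normal–Normal posterior has precision τ_n = τ₀ + n/σ² and mean μ_n = (τ₀μ₀ + (n/σ²)x̄)/τ_n.
Here τ₀ = 1/1029.8 = 0.000971 and τ_data = 18/753.8 = 0.023879, so τ_n = 0.024850.
Rearranging for μ₀: μ₀ = (μ_n·τ_n − τ_data·x̄)/τ₀ = (303.3282·0.024850 − 0.023879·305.2) / 0.000971 = 0.249835/0.000971 ≈ 257.3.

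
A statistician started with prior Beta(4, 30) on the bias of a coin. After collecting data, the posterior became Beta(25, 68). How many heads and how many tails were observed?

21 heads and 38 tails

A Beta(a, b) prior with s successes and f failures in binomial data gives a Beta(a+s, b+f) posterior.
So s = 25 − 4 = 21 and f = 68 − 30 = 38.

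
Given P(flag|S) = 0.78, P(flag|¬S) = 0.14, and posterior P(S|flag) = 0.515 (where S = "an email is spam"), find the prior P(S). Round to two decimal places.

P(S) = 0.16

Bayes' rule in odds form gives O(S|E) = O(S)·[P(E|S)/P(E|¬S)], hence O(S) = O(S|E)/LR.
Posterior odds = 0.515/(1−0.515) = 1.0619. LR = 0.78/0.14 = 5.5714.
Prior odds = 1.0619/5.5714 = 0.1906, so P(S) = 0.1906/(1+0.1906) ≈ 0.16.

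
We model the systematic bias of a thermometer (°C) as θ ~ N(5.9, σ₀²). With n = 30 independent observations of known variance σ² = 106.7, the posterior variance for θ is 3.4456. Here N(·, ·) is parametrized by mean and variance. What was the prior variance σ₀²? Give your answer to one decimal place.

σ₀² = 110.3

Posterior precision equals prior precision plus data precision: 1/σ_n² = 1/σ₀² + n/σ².
So 1/σ₀² = 1/3.4456 − 30/106.7 = 0.290225 − 0.281162 = 0.009063.
Hence σ₀² = 1/0.009063 ≈ 110.3.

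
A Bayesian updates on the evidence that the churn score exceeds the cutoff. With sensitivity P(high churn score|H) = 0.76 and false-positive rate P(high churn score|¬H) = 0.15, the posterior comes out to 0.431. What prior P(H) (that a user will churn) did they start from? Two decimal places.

In odds form, posterior odds = prior odds × likelihood ratio, so prior odds = posterior odds ÷ LR.
Posterior odds = 0.431/(1−0.431) = 0.7575. LR = 0.76/0.15 = 5.0667.
Prior odds = 0.7575/5.0667 = 0.1495, so P(H) = 0.1495/(1+0.1495) ≈ 0.13.

P(H) = 0.13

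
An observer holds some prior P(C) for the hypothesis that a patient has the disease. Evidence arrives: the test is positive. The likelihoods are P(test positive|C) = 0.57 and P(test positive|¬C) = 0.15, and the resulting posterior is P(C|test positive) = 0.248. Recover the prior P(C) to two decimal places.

P(C) = 0.08

In odds form, posterior odds = prior odds × likelihood ratio, so prior odds = posterior odds ÷ LR.
Posterior odds = 0.248/(1−0.248) = 0.3298. LR = 0.57/0.15 = 3.8000.
Prior odds = 0.3298/3.8000 = 0.0868, so P(C) = 0.0868/(1+0.0868) ≈ 0.08.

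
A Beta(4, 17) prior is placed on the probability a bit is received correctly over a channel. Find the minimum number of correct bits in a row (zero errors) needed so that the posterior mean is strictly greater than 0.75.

k = 48

After k correct bits and 0 errors the posterior is Beta(4+k, 17), with mean (4+k)/(4+17+k).
Set (4+k)/(21+k) > 0.75 and solve: k > (0.75·21 − 4)/(1 − 0.75) = 47.000.
The smallest integer exceeding 47.000 is 48, and checking k=48: (52)/(69) = 0.7536 > 0.75.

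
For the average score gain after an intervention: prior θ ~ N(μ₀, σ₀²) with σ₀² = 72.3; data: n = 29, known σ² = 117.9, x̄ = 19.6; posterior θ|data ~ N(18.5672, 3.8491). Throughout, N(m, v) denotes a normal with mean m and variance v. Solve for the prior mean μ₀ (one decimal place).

With known observation variance, the Normal–Normal posterior has precision τ_n = τ₀ + n/σ² and mean μ_n = (τ₀μ₀ + (n/σ²)x̄)/τ_n.
Here τ₀ = 1/72.3 = 0.013831 and τ_data = 29/117.9 = 0.245971, so τ_n = 0.259802.
Rearranging for μ₀: μ₀ = (μ_n·τ_n − τ_data·x̄)/τ₀ = (18.5672·0.259802 − 0.245971·19.6) / 0.013831 = 0.002764/0.013831 ≈ 0.2.

μ₀ = 0.2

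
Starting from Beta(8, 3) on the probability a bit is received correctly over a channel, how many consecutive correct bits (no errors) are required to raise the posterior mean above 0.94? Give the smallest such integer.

k = 40

After k correct bits and 0 errors the posterior is Beta(8+k, 3), with mean (8+k)/(8+3+k).
Set (8+k)/(11+k) > 0.94 and solve: k > (0.94·11 − 8)/(1 − 0.94) = 39.000.
The smallest integer exceeding 39.000 is 40.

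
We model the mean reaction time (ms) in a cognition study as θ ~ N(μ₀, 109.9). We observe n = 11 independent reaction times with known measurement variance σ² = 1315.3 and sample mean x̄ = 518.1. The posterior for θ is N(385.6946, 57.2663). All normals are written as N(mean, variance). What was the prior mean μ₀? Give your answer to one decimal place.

The posterior mean is a precision-weighted average: μ_n = (τ₀μ₀ + τ_data·x̄)/(τ₀+τ_data), with τ₀=1/σ₀² and τ_data=n/σ².
Here τ₀ = 1/109.9 = 0.009099 and τ_data = 11/1315.3 = 0.008363, so τ_n = 0.017462.
Rearranging for μ₀: μ₀ = (μ_n·τ_n − τ_data·x̄)/τ₀ = (385.6946·0.017462 − 0.008363·518.1) / 0.009099 = 2.402129/0.009099 ≈ 264.0.

μ₀ = 264.0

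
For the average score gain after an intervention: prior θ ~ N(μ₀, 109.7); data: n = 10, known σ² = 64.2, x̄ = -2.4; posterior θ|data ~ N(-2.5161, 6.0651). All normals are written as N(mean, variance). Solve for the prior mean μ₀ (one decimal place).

The posterior mean is a precision-weighted average: μ_n = (τ₀μ₀ + τ_data·x̄)/(τ₀+τ_data), with τ₀=1/σ₀² and τ_data=n/σ².
Here τ₀ = 1/109.7 = 0.009116 and τ_data = 10/64.2 = 0.155763, so τ_n = 0.164879.
Rearranging for μ₀: μ₀ = (μ_n·τ_n − τ_data·x̄)/τ₀ = (-2.5161·0.164879 − 0.155763·-2.4) / 0.009116 = -0.041021/0.009116 ≈ -4.5.

μ₀ = -4.5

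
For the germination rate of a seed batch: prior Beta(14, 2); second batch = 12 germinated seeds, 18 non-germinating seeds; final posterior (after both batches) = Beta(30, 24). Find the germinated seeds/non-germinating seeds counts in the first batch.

4 germinated seeds and 4 non-germinating seeds

Sequential conjugate updates are equivalent to a single update on the pooled data, so total successes = posterior α − prior α and total failures = posterior β − prior β.
Total across both batches: 30−14=16 germinated seeds, 24−2=22 non-germinating seeds.
Subtract the second batch: 16−12=4 germinated seeds and 22−18=4 non-germinating seeds.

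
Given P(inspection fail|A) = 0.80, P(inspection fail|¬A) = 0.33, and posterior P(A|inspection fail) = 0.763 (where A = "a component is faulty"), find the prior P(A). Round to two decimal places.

P(A) = 0.57

In odds form, posterior odds = prior odds × likelihood ratio, so prior odds = posterior odds ÷ LR.
Posterior odds = 0.763/(1−0.763) = 3.2194. LR = 0.80/0.33 = 2.4242.
Prior odds = 3.2194/2.4242 = 1.3280, so P(A) = 1.3280/(1+1.3280) ≈ 0.57.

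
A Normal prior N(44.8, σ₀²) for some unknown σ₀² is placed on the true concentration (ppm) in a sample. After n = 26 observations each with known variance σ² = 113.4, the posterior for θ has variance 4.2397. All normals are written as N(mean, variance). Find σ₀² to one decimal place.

Posterior precision equals prior precision plus data precision: 1/σ_n² = 1/σ₀² + n/σ².
So 1/σ₀² = 1/4.2397 − 26/113.4 = 0.235866 − 0.229277 = 0.006589.
Hence σ₀² = 1/0.006589 ≈ 151.8.

σ₀² = 151.8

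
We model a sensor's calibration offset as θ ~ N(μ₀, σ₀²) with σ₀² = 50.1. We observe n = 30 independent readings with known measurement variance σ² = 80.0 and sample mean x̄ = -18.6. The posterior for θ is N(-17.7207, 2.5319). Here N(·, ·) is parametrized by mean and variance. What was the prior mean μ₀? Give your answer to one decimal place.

μ₀ = -1.2

With known observation variance, the Normal–Normal posterior has precision τ_n = τ₀ + n/σ² and mean μ_n = (τ₀μ₀ + (n/σ²)x̄)/τ_n.
Here τ₀ = 1/50.1 = 0.019960 and τ_data = 30/80.0 = 0.375000, so τ_n = 0.394960.
Rearranging for μ₀: μ₀ = (μ_n·τ_n − τ_data·x̄)/τ₀ = (-17.7207·0.394960 − 0.375000·-18.6) / 0.019960 = -0.023968/0.019960 ≈ -1.2.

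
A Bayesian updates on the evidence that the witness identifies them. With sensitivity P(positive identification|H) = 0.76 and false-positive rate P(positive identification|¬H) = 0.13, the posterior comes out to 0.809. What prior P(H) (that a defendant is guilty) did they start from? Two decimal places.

P(H) = 0.42

In odds form, posterior odds = prior odds × likelihood ratio, so prior odds = posterior odds ÷ LR.
Posterior odds = 0.809/(1−0.809) = 4.2356. LR = 0.76/0.13 = 5.8462.
Prior odds = 4.2356/5.8462 = 0.7245, so P(H) = 0.7245/(1+0.7245) ≈ 0.42.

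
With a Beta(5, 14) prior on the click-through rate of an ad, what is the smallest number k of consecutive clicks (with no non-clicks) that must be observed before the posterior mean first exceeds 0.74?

k = 35

After k clicks and 0 non-clicks the posterior is Beta(5+k, 14), with mean (5+k)/(5+14+k).
Set (5+k)/(19+k) > 0.74 and solve: k > (0.74·19 − 5)/(1 − 0.74) = 34.846.
The smallest integer exceeding 34.846 is 35, and checking k=35: (40)/(54) = 0.7407 > 0.74.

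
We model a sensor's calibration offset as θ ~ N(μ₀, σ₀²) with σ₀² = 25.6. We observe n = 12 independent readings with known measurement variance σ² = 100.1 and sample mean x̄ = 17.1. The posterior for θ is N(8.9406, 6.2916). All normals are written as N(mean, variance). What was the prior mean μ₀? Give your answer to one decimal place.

The posterior mean is a precision-weighted average: μ_n = (τ₀μ₀ + τ_data·x̄)/(τ₀+τ_data), with τ₀=1/σ₀² and τ_data=n/σ².
Here τ₀ = 1/25.6 = 0.039062 and τ_data = 12/100.1 = 0.119880, so τ_n = 0.158942.
Rearranging for μ₀: μ₀ = (μ_n·τ_n − τ_data·x̄)/τ₀ = (8.9406·0.158942 − 0.119880·17.1) / 0.039062 = -0.628911/0.039062 ≈ -16.1.

μ₀ = -16.1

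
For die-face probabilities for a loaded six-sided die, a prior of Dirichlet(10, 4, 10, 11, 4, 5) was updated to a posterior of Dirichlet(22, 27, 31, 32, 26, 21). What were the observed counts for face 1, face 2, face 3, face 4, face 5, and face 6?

For a Dirichlet(α) prior with multinomial counts c, the posterior is Dirichlet(α + c) componentwise.
Counts are posterior − prior componentwise: 22−10=12, 27−4=23, 31−10=21, 32−11=21, 26−4=22, 21−5=16.

counts (12, 23, 21, 21, 22, 16)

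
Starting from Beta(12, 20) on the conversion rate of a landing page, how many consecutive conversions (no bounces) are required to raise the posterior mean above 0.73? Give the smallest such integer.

After k conversions and 0 bounces the posterior is Beta(12+k, 20), with mean (12+k)/(12+20+k).
Set (12+k)/(32+k) > 0.73 and solve: k > (0.73·32 − 12)/(1 − 0.73) = 42.074.
The smallest integer exceeding 42.074 is 43.

k = 43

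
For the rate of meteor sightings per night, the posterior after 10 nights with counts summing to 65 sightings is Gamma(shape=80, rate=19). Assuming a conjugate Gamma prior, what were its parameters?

Gamma(shape=15, rate=9)

Gamma–Poisson conjugacy: posterior shape = α + Σxᵢ, posterior rate = β + n.
So α = 80 − 65 = 15 and β = 19 − 10 = 9.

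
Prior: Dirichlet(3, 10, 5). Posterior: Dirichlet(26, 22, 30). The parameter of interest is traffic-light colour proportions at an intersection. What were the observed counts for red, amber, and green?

For a Dirichlet(α) prior with multinomial counts c, the posterior is Dirichlet(α + c) componentwise.
Counts are posterior − prior componentwise: 26−3=23, 22−10=12, 30−5=25.

counts (23, 12, 25)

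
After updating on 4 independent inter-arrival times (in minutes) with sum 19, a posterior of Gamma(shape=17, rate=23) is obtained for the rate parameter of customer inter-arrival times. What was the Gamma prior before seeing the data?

Gamma(shape=13, rate=4)

Gamma–exponential conjugacy: posterior shape = α + n, posterior rate = β + Σtᵢ.
So α = 17 − 4 = 13 and β = 23 − 19 = 4.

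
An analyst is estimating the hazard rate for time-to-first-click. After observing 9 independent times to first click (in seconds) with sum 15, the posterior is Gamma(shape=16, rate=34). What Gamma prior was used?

Gamma–exponential conjugacy: posterior shape = α + n, posterior rate = β + Σtᵢ.
So α = 16 − 9 = 7 and β = 34 − 15 = 19.

Gamma(shape=7, rate=19)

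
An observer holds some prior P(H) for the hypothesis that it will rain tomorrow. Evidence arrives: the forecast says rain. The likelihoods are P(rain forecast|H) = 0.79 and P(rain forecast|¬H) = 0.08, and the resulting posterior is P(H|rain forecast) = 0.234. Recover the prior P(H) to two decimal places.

P(H) = 0.03

In odds form, posterior odds = prior odds × likelihood ratio, so prior odds = posterior odds ÷ LR.
Posterior odds = 0.234/(1−0.234) = 0.3055. LR = 0.79/0.08 = 9.8750.
Prior odds = 0.3055/9.8750 = 0.0309, so P(H) = 0.0309/(1+0.0309) ≈ 0.03.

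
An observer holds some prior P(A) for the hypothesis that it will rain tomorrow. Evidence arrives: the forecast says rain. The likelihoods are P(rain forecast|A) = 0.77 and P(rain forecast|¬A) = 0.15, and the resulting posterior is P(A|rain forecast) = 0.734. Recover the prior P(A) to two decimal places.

In odds form, posterior odds = prior odds × likelihood ratio, so prior odds = posterior odds ÷ LR.
Posterior odds = 0.734/(1−0.734) = 2.7594. LR = 0.77/0.15 = 5.1333.
Prior odds = 2.7594/5.1333 = 0.5375, so P(A) = 0.5375/(1+0.5375) ≈ 0.35.

P(A) = 0.35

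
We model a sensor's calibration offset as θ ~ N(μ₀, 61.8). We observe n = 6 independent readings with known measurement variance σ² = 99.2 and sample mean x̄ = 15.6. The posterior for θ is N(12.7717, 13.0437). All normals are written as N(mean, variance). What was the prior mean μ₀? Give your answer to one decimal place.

The posterior mean is a precision-weighted average: μ_n = (τ₀μ₀ + τ_data·x̄)/(τ₀+τ_data), with τ₀=1/σ₀² and τ_data=n/σ².
Here τ₀ = 1/61.8 = 0.016181 and τ_data = 6/99.2 = 0.060484, so τ_n = 0.076665.
Rearranging for μ₀: μ₀ = (μ_n·τ_n − τ_data·x̄)/τ₀ = (12.7717·0.076665 − 0.060484·15.6) / 0.016181 = 0.035592/0.016181 ≈ 2.2.

μ₀ = 2.2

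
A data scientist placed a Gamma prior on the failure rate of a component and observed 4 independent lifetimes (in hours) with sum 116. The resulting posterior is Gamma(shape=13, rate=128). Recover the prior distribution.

Gamma–exponential conjugacy: posterior shape = α + n, posterior rate = β + Σtᵢ.
So α = 13 − 4 = 9 and β = 128 − 116 = 12.

Gamma(shape=9, rate=12)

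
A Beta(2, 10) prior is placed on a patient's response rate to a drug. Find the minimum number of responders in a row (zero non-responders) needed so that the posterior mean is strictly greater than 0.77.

After k responders and 0 non-responders the posterior is Beta(2+k, 10), with mean (2+k)/(2+10+k).
Set (2+k)/(12+k) > 0.77 and solve: k > (0.77·12 − 2)/(1 − 0.77) = 31.478.
The smallest integer exceeding 31.478 is 32.

k = 32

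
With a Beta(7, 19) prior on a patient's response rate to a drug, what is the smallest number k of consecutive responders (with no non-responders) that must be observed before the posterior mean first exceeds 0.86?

After k responders and 0 non-responders the posterior is Beta(7+k, 19), with mean (7+k)/(7+19+k).
Set (7+k)/(26+k) > 0.86 and solve: k > (0.86·26 − 7)/(1 − 0.86) = 109.714.
The smallest integer exceeding 109.714 is 110.

k = 110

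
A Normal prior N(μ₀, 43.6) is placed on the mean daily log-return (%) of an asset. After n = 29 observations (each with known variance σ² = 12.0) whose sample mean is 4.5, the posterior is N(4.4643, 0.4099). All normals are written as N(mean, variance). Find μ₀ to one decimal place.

μ₀ = 0.7

The posterior mean is a precision-weighted average: μ_n = (τ₀μ₀ + τ_data·x̄)/(τ₀+τ_data), with τ₀=1/σ₀² and τ_data=n/σ².
Here τ₀ = 1/43.6 = 0.022936 and τ_data = 29/12.0 = 2.416667, so τ_n = 2.439603.
Rearranging for μ₀: μ₀ = (μ_n·τ_n − τ_data·x̄)/τ₀ = (4.4643·2.439603 − 2.416667·4.5) / 0.022936 = 0.016118/0.022936 ≈ 0.7.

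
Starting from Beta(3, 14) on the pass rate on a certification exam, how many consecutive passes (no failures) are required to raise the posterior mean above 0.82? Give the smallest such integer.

k = 61

After k passes and 0 failures the posterior is Beta(3+k, 14), with mean (3+k)/(3+14+k).
Set (3+k)/(17+k) > 0.82 and solve: k > (0.82·17 − 3)/(1 − 0.82) = 60.778.
The smallest integer exceeding 60.778 is 61.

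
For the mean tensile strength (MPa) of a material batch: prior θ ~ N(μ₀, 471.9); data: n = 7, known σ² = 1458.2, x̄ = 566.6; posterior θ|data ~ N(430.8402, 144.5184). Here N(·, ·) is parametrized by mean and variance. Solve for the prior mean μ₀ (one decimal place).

μ₀ = 123.3

The posterior mean is a precision-weighted average: μ_n = (τ₀μ₀ + τ_data·x̄)/(τ₀+τ_data), with τ₀=1/σ₀² and τ_data=n/σ².
Here τ₀ = 1/471.9 = 0.002119 and τ_data = 7/1458.2 = 0.004800, so τ_n = 0.006919.
Rearranging for μ₀: μ₀ = (μ_n·τ_n − τ_data·x̄)/τ₀ = (430.8402·0.006919 − 0.004800·566.6) / 0.002119 = 0.261303/0.002119 ≈ 123.3.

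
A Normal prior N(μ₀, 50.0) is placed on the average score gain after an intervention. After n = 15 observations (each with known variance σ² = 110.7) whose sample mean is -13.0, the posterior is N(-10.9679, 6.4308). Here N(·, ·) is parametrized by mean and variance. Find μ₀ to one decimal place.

With known observation variance, the Normal–Normal posterior has precision τ_n = τ₀ + n/σ² and mean μ_n = (τ₀μ₀ + (n/σ²)x̄)/τ_n.
Here τ₀ = 1/50.0 = 0.020000 and τ_data = 15/110.7 = 0.135501, so τ_n = 0.155501.
Rearranging for μ₀: μ₀ = (μ_n·τ_n − τ_data·x̄)/τ₀ = (-10.9679·0.155501 − 0.135501·-13.0) / 0.020000 = 0.055994/0.020000 ≈ 2.8.

μ₀ = 2.8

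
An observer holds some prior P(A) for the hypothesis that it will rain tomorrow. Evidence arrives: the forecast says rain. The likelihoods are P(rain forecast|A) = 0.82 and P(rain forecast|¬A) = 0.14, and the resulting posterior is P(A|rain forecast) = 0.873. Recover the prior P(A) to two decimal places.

In odds form, posterior odds = prior odds × likelihood ratio, so prior odds = posterior odds ÷ LR.
Posterior odds = 0.873/(1−0.873) = 6.8740. LR = 0.82/0.14 = 5.8571.
Prior odds = 6.8740/5.8571 = 1.1736, so P(A) = 1.1736/(1+1.1736) ≈ 0.54.

P(A) = 0.54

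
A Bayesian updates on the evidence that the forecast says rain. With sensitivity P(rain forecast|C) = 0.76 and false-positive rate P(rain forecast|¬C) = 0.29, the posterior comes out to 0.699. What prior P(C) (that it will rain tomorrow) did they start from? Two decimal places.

P(C) = 0.47

In odds form, posterior odds = prior odds × likelihood ratio, so prior odds = posterior odds ÷ LR.
Posterior odds = 0.699/(1−0.699) = 2.3223. LR = 0.76/0.29 = 2.6207.
Prior odds = 2.3223/2.6207 = 0.8861, so P(C) = 0.8861/(1+0.8861) ≈ 0.47.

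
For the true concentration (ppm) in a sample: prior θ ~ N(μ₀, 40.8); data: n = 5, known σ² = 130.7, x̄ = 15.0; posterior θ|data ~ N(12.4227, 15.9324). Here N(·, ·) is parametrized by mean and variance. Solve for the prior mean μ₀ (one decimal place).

The posterior mean is a precision-weighted average: μ_n = (τ₀μ₀ + τ_data·x̄)/(τ₀+τ_data), with τ₀=1/σ₀² and τ_data=n/σ².
Here τ₀ = 1/40.8 = 0.024510 and τ_data = 5/130.7 = 0.038256, so τ_n = 0.062766.
Rearranging for μ₀: μ₀ = (μ_n·τ_n − τ_data·x̄)/τ₀ = (12.4227·0.062766 − 0.038256·15.0) / 0.024510 = 0.205883/0.024510 ≈ 8.4.

μ₀ = 8.4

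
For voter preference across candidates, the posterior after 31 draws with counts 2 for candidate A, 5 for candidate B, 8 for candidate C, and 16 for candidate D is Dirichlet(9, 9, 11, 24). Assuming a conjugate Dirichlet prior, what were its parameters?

Dirichlet(7, 4, 3, 8)

For a Dirichlet(α) prior with multinomial counts c, the posterior is Dirichlet(α + c) componentwise.
Subtract each count from the matching posterior parameter: 9−2=7, 9−5=4, 11−8=3, 24−16=8.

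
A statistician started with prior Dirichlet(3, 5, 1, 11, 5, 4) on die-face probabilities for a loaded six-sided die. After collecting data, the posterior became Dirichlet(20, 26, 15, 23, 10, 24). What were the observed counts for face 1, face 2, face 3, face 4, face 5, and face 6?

counts (17, 21, 14, 12, 5, 20)

For a Dirichlet(α) prior with multinomial counts c, the posterior is Dirichlet(α + c) componentwise.
Counts are posterior − prior componentwise: 20−3=17, 26−5=21, 15−1=14, 23−11=12, 10−5=5, 24−4=20.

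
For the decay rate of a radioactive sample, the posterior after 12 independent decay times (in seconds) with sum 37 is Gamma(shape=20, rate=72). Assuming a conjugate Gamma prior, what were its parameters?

Gamma(shape=8, rate=35)

Gamma–exponential conjugacy: posterior shape = α + n, posterior rate = β + Σtᵢ.
So α = 20 − 12 = 8 and β = 72 − 37 = 35.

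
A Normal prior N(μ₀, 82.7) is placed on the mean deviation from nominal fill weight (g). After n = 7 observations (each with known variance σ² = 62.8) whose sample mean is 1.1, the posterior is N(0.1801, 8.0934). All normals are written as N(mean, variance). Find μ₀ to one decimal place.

μ₀ = -8.3

The posterior mean is a precision-weighted average: μ_n = (τ₀μ₀ + τ_data·x̄)/(τ₀+τ_data), with τ₀=1/σ₀² and τ_data=n/σ².
Here τ₀ = 1/82.7 = 0.012092 and τ_data = 7/62.8 = 0.111465, so τ_n = 0.123557.
Rearranging for μ₀: μ₀ = (μ_n·τ_n − τ_data·x̄)/τ₀ = (0.1801·0.123557 − 0.111465·1.1) / 0.012092 = -0.100359/0.012092 ≈ -8.3.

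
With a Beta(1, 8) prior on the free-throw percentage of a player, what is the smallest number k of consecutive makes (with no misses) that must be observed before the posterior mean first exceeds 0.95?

After k makes and 0 misses the posterior is Beta(1+k, 8), with mean (1+k)/(1+8+k).
Set (1+k)/(9+k) > 0.95 and solve: k > (0.95·9 − 1)/(1 − 0.95) = 151.000.
The smallest integer exceeding 151.000 is 152.

k = 152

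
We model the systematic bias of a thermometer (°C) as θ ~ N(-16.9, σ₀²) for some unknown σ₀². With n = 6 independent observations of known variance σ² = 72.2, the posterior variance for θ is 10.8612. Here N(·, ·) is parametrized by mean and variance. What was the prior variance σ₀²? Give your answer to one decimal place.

σ₀² = 111.5

Posterior precision equals prior precision plus data precision: 1/σ_n² = 1/σ₀² + n/σ².
So 1/σ₀² = 1/10.8612 − 6/72.2 = 0.092071 − 0.083102 = 0.008969.
Hence σ₀² = 1/0.008969 ≈ 111.5.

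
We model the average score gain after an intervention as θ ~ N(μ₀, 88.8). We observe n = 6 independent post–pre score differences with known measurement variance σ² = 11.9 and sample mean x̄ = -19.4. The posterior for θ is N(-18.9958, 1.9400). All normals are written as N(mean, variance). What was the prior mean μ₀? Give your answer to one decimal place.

The posterior mean is a precision-weighted average: μ_n = (τ₀μ₀ + τ_data·x̄)/(τ₀+τ_data), with τ₀=1/σ₀² and τ_data=n/σ².
Here τ₀ = 1/88.8 = 0.011261 and τ_data = 6/11.9 = 0.504202, so τ_n = 0.515463.
Rearranging for μ₀: μ₀ = (μ_n·τ_n − τ_data·x̄)/τ₀ = (-18.9958·0.515463 − 0.504202·-19.4) / 0.011261 = -0.010113/0.011261 ≈ -0.9.

μ₀ = -0.9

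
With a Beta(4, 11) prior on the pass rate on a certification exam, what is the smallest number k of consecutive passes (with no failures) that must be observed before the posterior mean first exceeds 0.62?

After k passes and 0 failures the posterior is Beta(4+k, 11), with mean (4+k)/(4+11+k).
Set (4+k)/(15+k) > 0.62 and solve: k > (0.62·15 − 4)/(1 − 0.62) = 13.947.
The smallest integer exceeding 13.947 is 14.

k = 14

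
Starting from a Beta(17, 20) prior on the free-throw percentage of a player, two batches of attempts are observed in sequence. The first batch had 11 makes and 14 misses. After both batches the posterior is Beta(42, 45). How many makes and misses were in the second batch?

14 makes and 11 misses

Because Beta–binomial updating is additive in the counts, the combined data contributed (α_post−α_prior, β_post−β_prior) successes and failures.
Total across both batches: 42−17=25 makes, 45−20=25 misses.
Subtract the first batch: 25−11=14 makes and 25−14=11 misses.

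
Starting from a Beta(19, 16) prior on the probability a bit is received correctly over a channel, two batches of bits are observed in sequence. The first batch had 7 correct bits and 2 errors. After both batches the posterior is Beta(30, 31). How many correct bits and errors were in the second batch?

4 correct bits and 13 errors

Sequential conjugate updates are equivalent to a single update on the pooled data, so total successes = posterior α − prior α and total failures = posterior β − prior β.
Total across both batches: 30−19=11 correct bits, 31−16=15 errors.
Subtract the first batch: 11−7=4 correct bits and 15−2=13 errors.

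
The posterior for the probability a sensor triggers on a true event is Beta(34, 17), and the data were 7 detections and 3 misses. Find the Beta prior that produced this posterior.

Beta(27, 14)

A Beta(α, β) prior with s successes and f failures in binomial data gives a Beta(α+s, β+f) posterior.
Subtract the data counts: 34−7=27, 17−3=14.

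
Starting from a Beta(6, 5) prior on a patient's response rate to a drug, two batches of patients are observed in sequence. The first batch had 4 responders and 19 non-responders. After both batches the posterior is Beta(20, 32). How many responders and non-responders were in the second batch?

Because Beta–binomial updating is additive in the counts, the combined data contributed (α_post−α_prior, β_post−β_prior) successes and failures.
Total across both batches: 20−6=14 responders, 32−5=27 non-responders.
Subtract the first batch: 14−4=10 responders and 27−19=8 non-responders.

10 responders and 8 non-responders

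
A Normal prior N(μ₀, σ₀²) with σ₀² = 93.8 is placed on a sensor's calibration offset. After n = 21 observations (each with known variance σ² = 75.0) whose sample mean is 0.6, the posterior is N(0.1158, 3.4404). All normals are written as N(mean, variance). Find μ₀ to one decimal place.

With known observation variance, the Normal–Normal posterior has precision τ_n = τ₀ + n/σ² and mean μ_n = (τ₀μ₀ + (n/σ²)x̄)/τ_n.
Here τ₀ = 1/93.8 = 0.010661 and τ_data = 21/75.0 = 0.280000, so τ_n = 0.290661.
Rearranging for μ₀: μ₀ = (μ_n·τ_n − τ_data·x̄)/τ₀ = (0.1158·0.290661 − 0.280000·0.6) / 0.010661 = -0.134341/0.010661 ≈ -12.6.

μ₀ = -12.6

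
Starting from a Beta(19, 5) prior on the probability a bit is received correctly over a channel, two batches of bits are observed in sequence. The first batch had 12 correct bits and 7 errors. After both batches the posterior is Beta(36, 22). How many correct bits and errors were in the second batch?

5 correct bits and 10 errors

Sequential conjugate updates are equivalent to a single update on the pooled data, so total successes = posterior α − prior α and total failures = posterior β − prior β.
Total across both batches: 36−19=17 correct bits, 22−5=17 errors.
Subtract the first batch: 17−12=5 correct bits and 17−7=10 errors.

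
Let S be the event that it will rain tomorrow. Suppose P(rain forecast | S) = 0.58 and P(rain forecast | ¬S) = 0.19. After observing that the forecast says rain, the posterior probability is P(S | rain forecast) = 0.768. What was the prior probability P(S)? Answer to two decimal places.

P(S) = 0.52

Bayes' rule in odds form gives O(S|E) = O(S)·[P(E|S)/P(E|¬S)], hence O(S) = O(S|E)/LR.
Posterior odds = 0.768/(1−0.768) = 3.3103. LR = 0.58/0.19 = 3.0526.
Prior odds = 3.3103/3.0526 = 1.0844, so P(S) = 1.0844/(1+1.0844) ≈ 0.52.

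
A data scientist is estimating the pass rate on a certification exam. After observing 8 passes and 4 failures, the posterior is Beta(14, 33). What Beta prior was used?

Beta(6, 29)

Under Beta–binomial conjugacy the posterior parameters are (α+s, β+f).
Subtract the data counts: 14−8=6, 33−4=29.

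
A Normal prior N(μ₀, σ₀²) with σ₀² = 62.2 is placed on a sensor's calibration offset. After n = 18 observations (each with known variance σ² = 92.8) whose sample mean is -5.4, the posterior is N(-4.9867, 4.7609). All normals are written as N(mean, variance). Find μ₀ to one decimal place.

The posterior mean is a precision-weighted average: μ_n = (τ₀μ₀ + τ_data·x̄)/(τ₀+τ_data), with τ₀=1/σ₀² and τ_data=n/σ².
Here τ₀ = 1/62.2 = 0.016077 and τ_data = 18/92.8 = 0.193966, so τ_n = 0.210043.
Rearranging for μ₀: μ₀ = (μ_n·τ_n − τ_data·x̄)/τ₀ = (-4.9867·0.210043 − 0.193966·-5.4) / 0.016077 = -0.000005/0.016077 ≈ 0.0.

μ₀ = 0.0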